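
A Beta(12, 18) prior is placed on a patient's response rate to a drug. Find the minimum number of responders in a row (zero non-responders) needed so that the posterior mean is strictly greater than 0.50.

k = 7

After k responders and 0 non-responders the posterior is Beta(12+k, 18), with mean (12+k)/(12+18+k).
Set (12+k)/(30+k) > 0.50 and solve: k > (0.50·30 − 12)/(1 − 0.50) = 6.000.
The smallest integer exceeding 6.000 is 7.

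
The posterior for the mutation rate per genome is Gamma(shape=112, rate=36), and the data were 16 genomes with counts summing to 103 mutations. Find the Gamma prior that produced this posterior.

Gamma(shape=9, rate=20)

A Gamma(α, β) prior (rate parametrization) on a Poisson rate with n observations summing to S gives posterior Gamma(α+S, β+n).
So α = 112 − 103 = 9 and β = 36 − 16 = 20.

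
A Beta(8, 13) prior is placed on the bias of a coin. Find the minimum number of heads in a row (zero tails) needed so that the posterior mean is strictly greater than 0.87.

After k heads and 0 tails the posterior is Beta(8+k, 13), with mean (8+k)/(8+13+k).
Set (8+k)/(21+k) > 0.87 and solve: k > (0.87·21 − 8)/(1 − 0.87) = 79.000.
The smallest integer exceeding 79.000 is 80.

k = 80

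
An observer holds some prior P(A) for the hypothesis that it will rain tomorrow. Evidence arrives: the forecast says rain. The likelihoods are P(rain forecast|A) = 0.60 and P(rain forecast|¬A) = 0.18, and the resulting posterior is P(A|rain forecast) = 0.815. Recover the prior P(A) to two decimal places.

P(A) = 0.57

Bayes' rule in odds form gives O(A|E) = O(A)·[P(E|A)/P(E|¬A)], hence O(A) = O(A|E)/LR.
Posterior odds = 0.815/(1−0.815) = 4.4054. LR = 0.60/0.18 = 3.3333.
Prior odds = 4.4054/3.3333 = 1.3216, so P(A) = 1.3216/(1+1.3216) ≈ 0.57.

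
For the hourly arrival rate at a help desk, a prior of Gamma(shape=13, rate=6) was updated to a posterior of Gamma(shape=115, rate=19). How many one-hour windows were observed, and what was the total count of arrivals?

A Gamma(α, β) prior (rate parametrization) on a Poisson rate with n observations summing to S gives posterior Gamma(α+S, β+n).
Matching: Σxᵢ = 115 − 13 = 102 and n = 19 − 6 = 13.

n = 13 one-hour windows with total 102 arrivals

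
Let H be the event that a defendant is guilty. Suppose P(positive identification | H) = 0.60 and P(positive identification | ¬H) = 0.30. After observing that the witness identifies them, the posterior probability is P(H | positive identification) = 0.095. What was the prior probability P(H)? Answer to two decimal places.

P(H) = 0.05

Bayes' rule in odds form gives O(H|E) = O(H)·[P(E|H)/P(E|¬H)], hence O(H) = O(H|E)/LR.
Posterior odds = 0.095/(1−0.095) = 0.1050. LR = 0.60/0.30 = 2.0000.
Prior odds = 0.1050/2.0000 = 0.0525, so P(H) = 0.0525/(1+0.0525) ≈ 0.05.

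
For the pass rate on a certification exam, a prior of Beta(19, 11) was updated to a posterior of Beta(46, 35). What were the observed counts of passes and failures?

27 passes and 24 failures

A Beta(a, b) prior with s successes and f failures in binomial data gives a Beta(a+s, b+f) posterior.
So s = 46 − 19 = 27 and f = 35 − 11 = 24.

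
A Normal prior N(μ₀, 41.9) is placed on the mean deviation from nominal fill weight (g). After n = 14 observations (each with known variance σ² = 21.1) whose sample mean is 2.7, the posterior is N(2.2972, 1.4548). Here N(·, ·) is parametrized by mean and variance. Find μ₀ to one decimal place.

With known observation variance, the Normal–Normal posterior has precision τ_n = τ₀ + n/σ² and mean μ_n = (τ₀μ₀ + (n/σ²)x̄)/τ_n.
Here τ₀ = 1/41.9 = 0.023866 and τ_data = 14/21.1 = 0.663507, so τ_n = 0.687373.
Rearranging for μ₀: μ₀ = (μ_n·τ_n − τ_data·x̄)/τ₀ = (2.2972·0.687373 − 0.663507·2.7) / 0.023866 = -0.212436/0.023866 ≈ -8.9.

μ₀ = -8.9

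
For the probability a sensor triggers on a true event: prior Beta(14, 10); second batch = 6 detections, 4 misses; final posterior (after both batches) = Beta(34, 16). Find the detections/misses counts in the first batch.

14 detections and 2 misses

Because Beta–binomial updating is additive in the counts, the combined data contributed (α_post−α_prior, β_post−β_prior) successes and failures.
Total across both batches: 34−14=20 detections, 16−10=6 misses.
Subtract the second batch: 20−6=14 detections and 6−4=2 misses.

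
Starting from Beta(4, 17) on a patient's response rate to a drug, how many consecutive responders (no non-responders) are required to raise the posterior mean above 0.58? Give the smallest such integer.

After k responders and 0 non-responders the posterior is Beta(4+k, 17), with mean (4+k)/(4+17+k).
Set (4+k)/(21+k) > 0.58 and solve: k > (0.58·21 − 4)/(1 − 0.58) = 19.476.
The smallest integer exceeding 19.476 is 20.

k = 20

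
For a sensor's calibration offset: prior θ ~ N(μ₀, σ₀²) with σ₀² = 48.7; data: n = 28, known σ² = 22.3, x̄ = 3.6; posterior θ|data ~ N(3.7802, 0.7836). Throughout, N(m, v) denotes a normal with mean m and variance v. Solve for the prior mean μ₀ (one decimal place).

μ₀ = 14.8

With known observation variance, the Normal–Normal posterior has precision τ_n = τ₀ + n/σ² and mean μ_n = (τ₀μ₀ + (n/σ²)x̄)/τ_n.
Here τ₀ = 1/48.7 = 0.020534 and τ_data = 28/22.3 = 1.255605, so τ_n = 1.276139.
Rearranging for μ₀: μ₀ = (μ_n·τ_n − τ_data·x̄)/τ₀ = (3.7802·1.276139 − 1.255605·3.6) / 0.020534 = 0.303883/0.020534 ≈ 14.8.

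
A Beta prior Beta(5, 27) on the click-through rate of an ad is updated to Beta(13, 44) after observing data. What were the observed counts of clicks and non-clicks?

Beta is conjugate to the binomial likelihood: posterior = Beta(a+s, b+f).
Match parameters: s=13−5=8, f=44−27=17.

8 clicks and 17 non-clicks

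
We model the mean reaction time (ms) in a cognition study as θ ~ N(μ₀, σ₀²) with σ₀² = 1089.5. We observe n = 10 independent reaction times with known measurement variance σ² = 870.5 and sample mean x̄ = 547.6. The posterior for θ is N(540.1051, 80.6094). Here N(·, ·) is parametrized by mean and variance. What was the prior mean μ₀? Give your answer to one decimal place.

The posterior mean is a precision-weighted average: μ_n = (τ₀μ₀ + τ_data·x̄)/(τ₀+τ_data), with τ₀=1/σ₀² and τ_data=n/σ².
Here τ₀ = 1/1089.5 = 0.000918 and τ_data = 10/870.5 = 0.011488, so τ_n = 0.012406.
Rearranging for μ₀: μ₀ = (μ_n·τ_n − τ_data·x̄)/τ₀ = (540.1051·0.012406 − 0.011488·547.6) / 0.000918 = 0.409715/0.000918 ≈ 446.3.

μ₀ = 446.3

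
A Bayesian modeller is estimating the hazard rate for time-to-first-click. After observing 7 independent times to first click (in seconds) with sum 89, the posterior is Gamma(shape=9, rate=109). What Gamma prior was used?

Gamma(shape=2, rate=20)

Gamma–exponential conjugacy: posterior shape = α + n, posterior rate = β + Σtᵢ.
So α = 9 − 7 = 2 and β = 109 − 89 = 20.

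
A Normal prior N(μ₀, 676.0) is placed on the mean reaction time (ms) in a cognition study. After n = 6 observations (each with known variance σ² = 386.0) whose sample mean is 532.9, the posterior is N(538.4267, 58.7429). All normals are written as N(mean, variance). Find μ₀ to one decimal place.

With known observation variance, the Normal–Normal posterior has precision τ_n = τ₀ + n/σ² and mean μ_n = (τ₀μ₀ + (n/σ²)x̄)/τ_n.
Here τ₀ = 1/676.0 = 0.001479 and τ_data = 6/386.0 = 0.015544, so τ_n = 0.017023.
Rearranging for μ₀: μ₀ = (μ_n·τ_n − τ_data·x̄)/τ₀ = (538.4267·0.017023 − 0.015544·532.9) / 0.001479 = 0.882240/0.001479 ≈ 596.5.

μ₀ = 596.5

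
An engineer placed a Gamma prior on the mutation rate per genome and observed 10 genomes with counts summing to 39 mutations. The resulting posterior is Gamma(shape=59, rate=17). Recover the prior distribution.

Gamma(shape=20, rate=7)

Gamma–Poisson conjugacy: posterior shape = α + Σxᵢ, posterior rate = β + n.
So α = 59 − 39 = 20 and β = 17 − 10 = 7.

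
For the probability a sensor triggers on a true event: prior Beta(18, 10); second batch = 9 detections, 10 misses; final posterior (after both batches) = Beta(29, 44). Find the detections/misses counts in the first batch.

2 detections and 24 misses

Because Beta–binomial updating is additive in the counts, the combined data contributed (α_post−α_prior, β_post−β_prior) successes and failures.
Total across both batches: 29−18=11 detections, 44−10=34 misses.
Subtract the second batch: 11−9=2 detections and 34−10=24 misses.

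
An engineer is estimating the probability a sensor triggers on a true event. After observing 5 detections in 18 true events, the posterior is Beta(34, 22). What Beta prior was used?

Under Beta–binomial conjugacy the posterior parameters are (a+s, b+f).
Subtract the data counts: 34−5=29, 22−13=9.

Beta(29, 9)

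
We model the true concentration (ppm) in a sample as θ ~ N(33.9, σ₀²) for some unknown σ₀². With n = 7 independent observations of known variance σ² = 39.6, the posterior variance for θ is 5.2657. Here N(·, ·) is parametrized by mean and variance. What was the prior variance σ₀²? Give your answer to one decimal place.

Posterior precision equals prior precision plus data precision: 1/σ_n² = 1/σ₀² + n/σ².
So 1/σ₀² = 1/5.2657 − 7/39.6 = 0.189908 − 0.176768 = 0.013140.
Hence σ₀² = 1/0.013140 ≈ 76.1.

σ₀² = 76.1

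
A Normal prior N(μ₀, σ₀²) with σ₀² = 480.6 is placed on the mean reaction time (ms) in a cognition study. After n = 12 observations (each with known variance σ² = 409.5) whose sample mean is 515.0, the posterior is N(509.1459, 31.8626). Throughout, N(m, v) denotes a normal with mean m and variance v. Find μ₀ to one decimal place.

μ₀ = 426.7

With known observation variance, the Normal–Normal posterior has precision τ_n = τ₀ + n/σ² and mean μ_n = (τ₀μ₀ + (n/σ²)x̄)/τ_n.
Here τ₀ = 1/480.6 = 0.002081 and τ_data = 12/409.5 = 0.029304, so τ_n = 0.031385.
Rearranging for μ₀: μ₀ = (μ_n·τ_n − τ_data·x̄)/τ₀ = (509.1459·0.031385 − 0.029304·515.0) / 0.002081 = 0.887984/0.002081 ≈ 426.7.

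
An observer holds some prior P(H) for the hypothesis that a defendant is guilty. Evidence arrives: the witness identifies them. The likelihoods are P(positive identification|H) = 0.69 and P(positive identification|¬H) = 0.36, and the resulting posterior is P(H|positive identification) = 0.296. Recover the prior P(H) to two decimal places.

Bayes' rule in odds form gives O(H|E) = O(H)·[P(E|H)/P(E|¬H)], hence O(H) = O(H|E)/LR.
Posterior odds = 0.296/(1−0.296) = 0.4205. LR = 0.69/0.36 = 1.9167.
Prior odds = 0.4205/1.9167 = 0.2194, so P(H) = 0.2194/(1+0.2194) ≈ 0.18.

P(H) = 0.18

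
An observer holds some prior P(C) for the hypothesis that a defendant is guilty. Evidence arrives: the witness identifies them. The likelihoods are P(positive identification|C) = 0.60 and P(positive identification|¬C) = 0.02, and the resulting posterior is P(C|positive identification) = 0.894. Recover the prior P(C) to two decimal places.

P(C) = 0.22

Bayes' rule in odds form gives O(C|E) = O(C)·[P(E|C)/P(E|¬C)], hence O(C) = O(C|E)/LR.
Posterior odds = 0.894/(1−0.894) = 8.4340. LR = 0.60/0.02 = 30.0000.
Prior odds = 8.4340/30.0000 = 0.2811, so P(C) = 0.2811/(1+0.2811) ≈ 0.22.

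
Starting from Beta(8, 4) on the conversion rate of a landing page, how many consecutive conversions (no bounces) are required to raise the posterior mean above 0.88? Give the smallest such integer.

After k conversions and 0 bounces the posterior is Beta(8+k, 4), with mean (8+k)/(8+4+k).
Set (8+k)/(12+k) > 0.88 and solve: k > (0.88·12 − 8)/(1 − 0.88) = 21.333.
The smallest integer exceeding 21.333 is 22, and checking k=22: (30)/(34) = 0.8824 > 0.88.

k = 22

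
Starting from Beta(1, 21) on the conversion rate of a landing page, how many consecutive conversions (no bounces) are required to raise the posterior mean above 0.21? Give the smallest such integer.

After k conversions and 0 bounces the posterior is Beta(1+k, 21), with mean (1+k)/(1+21+k).
Set (1+k)/(22+k) > 0.21 and solve: k > (0.21·22 − 1)/(1 − 0.21) = 4.582.
The smallest integer exceeding 4.582 is 5.

k = 5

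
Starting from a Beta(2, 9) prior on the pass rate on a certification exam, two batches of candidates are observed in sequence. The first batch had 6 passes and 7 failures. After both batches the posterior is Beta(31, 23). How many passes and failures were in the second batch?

23 passes and 7 failures

Because Beta–binomial updating is additive in the counts, the combined data contributed (α_post−α_prior, β_post−β_prior) successes and failures.
Total across both batches: 31−2=29 passes, 23−9=14 failures.
Subtract the first batch: 29−6=23 passes and 14−7=7 failures.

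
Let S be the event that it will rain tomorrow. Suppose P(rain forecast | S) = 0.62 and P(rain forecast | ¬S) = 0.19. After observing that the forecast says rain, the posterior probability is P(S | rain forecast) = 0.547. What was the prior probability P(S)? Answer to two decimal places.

In odds form, posterior odds = prior odds × likelihood ratio, so prior odds = posterior odds ÷ LR.
Posterior odds = 0.547/(1−0.547) = 1.2075. LR = 0.62/0.19 = 3.2632.
Prior odds = 1.2075/3.2632 = 0.3700, so P(S) = 0.3700/(1+0.3700) ≈ 0.27.

P(S) = 0.27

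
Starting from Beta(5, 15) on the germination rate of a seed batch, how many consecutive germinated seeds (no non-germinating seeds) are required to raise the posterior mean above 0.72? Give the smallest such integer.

k = 34

After k germinated seeds and 0 non-germinating seeds the posterior is Beta(5+k, 15), with mean (5+k)/(5+15+k).
Set (5+k)/(20+k) > 0.72 and solve: k > (0.72·20 − 5)/(1 − 0.72) = 33.571.
The smallest integer exceeding 33.571 is 34.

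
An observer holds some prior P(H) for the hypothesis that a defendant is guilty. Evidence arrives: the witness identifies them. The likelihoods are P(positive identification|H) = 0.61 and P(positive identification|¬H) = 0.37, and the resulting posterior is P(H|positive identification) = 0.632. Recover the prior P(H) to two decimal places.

Bayes' rule in odds form gives O(H|E) = O(H)·[P(E|H)/P(E|¬H)], hence O(H) = O(H|E)/LR.
Posterior odds = 0.632/(1−0.632) = 1.7174. LR = 0.61/0.37 = 1.6486.
Prior odds = 1.7174/1.6486 = 1.0417, so P(H) = 1.0417/(1+1.0417) ≈ 0.51.

P(H) = 0.51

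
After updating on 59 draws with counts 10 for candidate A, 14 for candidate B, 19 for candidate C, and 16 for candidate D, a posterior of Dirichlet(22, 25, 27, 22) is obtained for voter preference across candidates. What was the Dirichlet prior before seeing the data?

Dirichlet(12, 11, 8, 6)

For a Dirichlet(α) prior with multinomial counts c, the posterior is Dirichlet(α + c) componentwise.
Subtract each count from the matching posterior parameter: 22−10=12, 25−14=11, 27−19=8, 22−16=6.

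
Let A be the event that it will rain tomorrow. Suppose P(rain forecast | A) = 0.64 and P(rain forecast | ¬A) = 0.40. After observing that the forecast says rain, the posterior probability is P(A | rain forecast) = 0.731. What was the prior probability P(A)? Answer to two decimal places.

In odds form, posterior odds = prior odds × likelihood ratio, so prior odds = posterior odds ÷ LR.
Posterior odds = 0.731/(1−0.731) = 2.7175. LR = 0.64/0.40 = 1.6000.
Prior odds = 2.7175/1.6000 = 1.6984, so P(A) = 1.6984/(1+1.6984) ≈ 0.63.

P(A) = 0.63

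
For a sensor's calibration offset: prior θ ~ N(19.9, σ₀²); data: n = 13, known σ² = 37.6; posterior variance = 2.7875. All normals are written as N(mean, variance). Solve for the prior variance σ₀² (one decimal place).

For the Normal–Normal model with known σ², precisions add: τ_n = τ₀ + n/σ².
So 1/σ₀² = 1/2.7875 − 13/37.6 = 0.358744 − 0.345745 = 0.012999.
Hence σ₀² = 1/0.012999 ≈ 76.9.

σ₀² = 76.9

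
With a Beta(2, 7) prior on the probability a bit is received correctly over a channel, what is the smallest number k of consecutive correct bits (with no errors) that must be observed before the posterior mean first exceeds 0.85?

k = 38

After k correct bits and 0 errors the posterior is Beta(2+k, 7), with mean (2+k)/(2+7+k).
Set (2+k)/(9+k) > 0.85 and solve: k > (0.85·9 − 2)/(1 − 0.85) = 37.667.
The smallest integer exceeding 37.667 is 38, and checking k=38: (40)/(47) = 0.8511 > 0.85.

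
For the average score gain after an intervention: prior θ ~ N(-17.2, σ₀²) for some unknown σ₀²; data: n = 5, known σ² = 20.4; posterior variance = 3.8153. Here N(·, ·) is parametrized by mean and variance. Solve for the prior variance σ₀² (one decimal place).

σ₀² = 58.8

For the Normal–Normal model with known σ², precisions add: τ_n = τ₀ + n/σ².
So 1/σ₀² = 1/3.8153 − 5/20.4 = 0.262103 − 0.245098 = 0.017005.
Hence σ₀² = 1/0.017005 ≈ 58.8.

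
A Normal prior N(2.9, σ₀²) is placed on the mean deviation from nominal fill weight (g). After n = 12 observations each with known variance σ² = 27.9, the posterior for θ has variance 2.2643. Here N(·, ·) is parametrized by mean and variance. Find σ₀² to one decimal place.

σ₀² = 86.7

For the Normal–Normal model with known σ², precisions add: τ_n = τ₀ + n/σ².
So 1/σ₀² = 1/2.2643 − 12/27.9 = 0.441638 − 0.430108 = 0.011530.
Hence σ₀² = 1/0.011530 ≈ 86.7.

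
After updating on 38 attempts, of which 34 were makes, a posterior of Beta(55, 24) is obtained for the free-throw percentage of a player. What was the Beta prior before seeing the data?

Under Beta–binomial conjugacy the posterior parameters are (a+s, b+f).
Subtract the data counts: 55−34=21, 24−4=20.

Beta(21, 20)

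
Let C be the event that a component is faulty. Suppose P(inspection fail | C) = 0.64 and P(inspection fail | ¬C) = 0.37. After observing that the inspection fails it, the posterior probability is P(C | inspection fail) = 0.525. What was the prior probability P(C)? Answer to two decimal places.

Bayes' rule in odds form gives O(C|E) = O(C)·[P(E|C)/P(E|¬C)], hence O(C) = O(C|E)/LR.
Posterior odds = 0.525/(1−0.525) = 1.1053. LR = 0.64/0.37 = 1.7297.
Prior odds = 1.1053/1.7297 = 0.6390, so P(C) = 0.6390/(1+0.6390) ≈ 0.39.

P(C) = 0.39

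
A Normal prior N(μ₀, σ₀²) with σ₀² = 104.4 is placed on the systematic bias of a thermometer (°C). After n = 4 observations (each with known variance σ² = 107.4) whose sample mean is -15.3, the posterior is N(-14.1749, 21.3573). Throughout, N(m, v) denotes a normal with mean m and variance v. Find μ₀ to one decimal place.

μ₀ = -9.8

With known observation variance, the Normal–Normal posterior has precision τ_n = τ₀ + n/σ² and mean μ_n = (τ₀μ₀ + (n/σ²)x̄)/τ_n.
Here τ₀ = 1/104.4 = 0.009579 and τ_data = 4/107.4 = 0.037244, so τ_n = 0.046823.
Rearranging for μ₀: μ₀ = (μ_n·τ_n − τ_data·x̄)/τ₀ = (-14.1749·0.046823 − 0.037244·-15.3) / 0.009579 = -0.093878/0.009579 ≈ -9.8.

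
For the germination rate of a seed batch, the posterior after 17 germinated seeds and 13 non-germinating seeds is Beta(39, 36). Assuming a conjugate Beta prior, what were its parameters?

Beta(22, 23)

Beta is conjugate to the binomial likelihood: posterior = Beta(α+s, β+f).
Subtract the data counts: 39−17=22, 36−13=23.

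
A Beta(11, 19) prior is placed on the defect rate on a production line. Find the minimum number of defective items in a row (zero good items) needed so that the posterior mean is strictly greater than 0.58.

k = 16

After k defective items and 0 good items the posterior is Beta(11+k, 19), with mean (11+k)/(11+19+k).
Set (11+k)/(30+k) > 0.58 and solve: k > (0.58·30 − 11)/(1 − 0.58) = 15.238.
The smallest integer exceeding 15.238 is 16.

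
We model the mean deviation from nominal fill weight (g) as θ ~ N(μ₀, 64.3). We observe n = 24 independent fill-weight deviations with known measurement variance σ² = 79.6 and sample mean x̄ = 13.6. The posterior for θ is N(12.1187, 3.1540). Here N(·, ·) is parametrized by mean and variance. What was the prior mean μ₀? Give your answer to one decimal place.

μ₀ = -16.6

With known observation variance, the Normal–Normal posterior has precision τ_n = τ₀ + n/σ² and mean μ_n = (τ₀μ₀ + (n/σ²)x̄)/τ_n.
Here τ₀ = 1/64.3 = 0.015552 and τ_data = 24/79.6 = 0.301508, so τ_n = 0.317060.
Rearranging for μ₀: μ₀ = (μ_n·τ_n − τ_data·x̄)/τ₀ = (12.1187·0.317060 − 0.301508·13.6) / 0.015552 = -0.258154/0.015552 ≈ -16.6.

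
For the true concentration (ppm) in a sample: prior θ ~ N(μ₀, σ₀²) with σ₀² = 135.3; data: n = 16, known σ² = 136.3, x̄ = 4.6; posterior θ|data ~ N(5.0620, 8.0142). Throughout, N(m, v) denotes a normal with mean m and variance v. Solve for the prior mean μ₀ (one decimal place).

μ₀ = 12.4

With known observation variance, the Normal–Normal posterior has precision τ_n = τ₀ + n/σ² and mean μ_n = (τ₀μ₀ + (n/σ²)x̄)/τ_n.
Here τ₀ = 1/135.3 = 0.007391 and τ_data = 16/136.3 = 0.117388, so τ_n = 0.124779.
Rearranging for μ₀: μ₀ = (μ_n·τ_n − τ_data·x̄)/τ₀ = (5.0620·0.124779 − 0.117388·4.6) / 0.007391 = 0.091646/0.007391 ≈ 12.4.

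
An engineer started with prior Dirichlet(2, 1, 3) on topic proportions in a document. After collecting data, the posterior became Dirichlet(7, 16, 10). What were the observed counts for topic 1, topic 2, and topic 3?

For a Dirichlet(α) prior with multinomial counts c, the posterior is Dirichlet(α + c) componentwise.
Counts are posterior − prior componentwise: 7−2=5, 16−1=15, 10−3=7.

counts (5, 15, 7)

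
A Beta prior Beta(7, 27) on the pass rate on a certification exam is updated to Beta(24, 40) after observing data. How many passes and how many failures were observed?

A Beta(α, β) prior with s successes and f failures in binomial data gives a Beta(α+s, β+f) posterior.
So s = 24 − 7 = 17 and f = 40 − 27 = 13.

17 passes and 13 failures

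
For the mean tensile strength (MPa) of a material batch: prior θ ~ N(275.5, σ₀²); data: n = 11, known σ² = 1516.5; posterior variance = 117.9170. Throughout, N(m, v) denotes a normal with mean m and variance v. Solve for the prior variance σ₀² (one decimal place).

σ₀² = 815.0

For the Normal–Normal model with known σ², precisions add: τ_n = τ₀ + n/σ².
So 1/σ₀² = 1/117.9170 − 11/1516.5 = 0.008481 − 0.007254 = 0.001227.
Hence σ₀² = 1/0.001227 ≈ 815.0.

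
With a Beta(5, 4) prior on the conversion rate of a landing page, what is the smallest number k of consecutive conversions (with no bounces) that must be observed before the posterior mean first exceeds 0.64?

k = 3

After k conversions and 0 bounces the posterior is Beta(5+k, 4), with mean (5+k)/(5+4+k).
Set (5+k)/(9+k) > 0.64 and solve: k > (0.64·9 − 5)/(1 − 0.64) = 2.111.
The smallest integer exceeding 2.111 is 3.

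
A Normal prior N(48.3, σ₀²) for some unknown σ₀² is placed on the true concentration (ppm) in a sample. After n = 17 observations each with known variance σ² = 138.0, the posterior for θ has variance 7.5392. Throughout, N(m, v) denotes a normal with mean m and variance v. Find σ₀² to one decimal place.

σ₀² = 105.8

Posterior precision equals prior precision plus data precision: 1/σ_n² = 1/σ₀² + n/σ².
So 1/σ₀² = 1/7.5392 − 17/138.0 = 0.132640 − 0.123188 = 0.009452.
Hence σ₀² = 1/0.009452 ≈ 105.8.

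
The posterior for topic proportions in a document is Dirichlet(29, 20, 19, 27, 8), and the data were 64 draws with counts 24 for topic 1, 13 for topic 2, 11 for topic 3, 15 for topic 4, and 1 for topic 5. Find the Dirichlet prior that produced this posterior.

For a Dirichlet(α) prior with multinomial counts c, the posterior is Dirichlet(α + c) componentwise.
Subtract each count from the matching posterior parameter: 29−24=5, 20−13=7, 19−11=8, 27−15=12, 8−1=7.

Dirichlet(5, 7, 8, 12, 7)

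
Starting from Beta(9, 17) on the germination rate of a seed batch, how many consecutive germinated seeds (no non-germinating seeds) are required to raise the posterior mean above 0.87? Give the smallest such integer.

After k germinated seeds and 0 non-germinating seeds the posterior is Beta(9+k, 17), with mean (9+k)/(9+17+k).
Set (9+k)/(26+k) > 0.87 and solve: k > (0.87·26 − 9)/(1 − 0.87) = 104.769.
The smallest integer exceeding 104.769 is 105, and checking k=105: (114)/(131) = 0.8702 > 0.87.

k = 105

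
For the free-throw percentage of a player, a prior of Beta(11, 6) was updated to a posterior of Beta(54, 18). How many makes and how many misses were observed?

Beta is conjugate to the binomial likelihood: posterior = Beta(a+s, b+f).
Match parameters: s=54−11=43, f=18−6=12.

43 makes and 12 misses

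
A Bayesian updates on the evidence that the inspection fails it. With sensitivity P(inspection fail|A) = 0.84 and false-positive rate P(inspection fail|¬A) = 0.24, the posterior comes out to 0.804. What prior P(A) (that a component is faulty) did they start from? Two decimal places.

In odds form, posterior odds = prior odds × likelihood ratio, so prior odds = posterior odds ÷ LR.
Posterior odds = 0.804/(1−0.804) = 4.1020. LR = 0.84/0.24 = 3.5000.
Prior odds = 4.1020/3.5000 = 1.1720, so P(A) = 1.1720/(1+1.1720) ≈ 0.54.

P(A) = 0.54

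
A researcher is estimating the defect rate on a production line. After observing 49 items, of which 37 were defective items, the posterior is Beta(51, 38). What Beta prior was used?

Beta(14, 26)

Under Beta–binomial conjugacy the posterior parameters are (a+s, b+f).
So a = 51 − 37 = 14 and b = 38 − 12 = 26.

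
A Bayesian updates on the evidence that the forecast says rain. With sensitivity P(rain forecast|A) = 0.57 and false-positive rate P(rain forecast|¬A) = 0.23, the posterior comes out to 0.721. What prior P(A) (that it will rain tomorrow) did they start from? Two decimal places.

P(A) = 0.51

In odds form, posterior odds = prior odds × likelihood ratio, so prior odds = posterior odds ÷ LR.
Posterior odds = 0.721/(1−0.721) = 2.5842. LR = 0.57/0.23 = 2.4783.
Prior odds = 2.5842/2.4783 = 1.0427, so P(A) = 1.0427/(1+1.0427) ≈ 0.51.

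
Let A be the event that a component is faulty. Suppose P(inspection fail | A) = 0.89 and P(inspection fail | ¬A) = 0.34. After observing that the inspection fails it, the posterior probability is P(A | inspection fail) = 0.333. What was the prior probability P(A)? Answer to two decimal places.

In odds form, posterior odds = prior odds × likelihood ratio, so prior odds = posterior odds ÷ LR.
Posterior odds = 0.333/(1−0.333) = 0.4993. LR = 0.89/0.34 = 2.6176.
Prior odds = 0.4993/2.6176 = 0.1907, so P(A) = 0.1907/(1+0.1907) ≈ 0.16.

P(A) = 0.16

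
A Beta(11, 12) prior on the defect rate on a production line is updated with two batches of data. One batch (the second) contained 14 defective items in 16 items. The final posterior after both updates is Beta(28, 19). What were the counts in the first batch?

Because Beta–binomial updating is additive in the counts, the combined data contributed (α_post−α_prior, β_post−β_prior) successes and failures.
Total across both batches: 28−11=17 defective items, 19−12=7 good items.
Subtract the second batch: 17−14=3 defective items and 7−2=5 good items.

3 defective items and 5 good items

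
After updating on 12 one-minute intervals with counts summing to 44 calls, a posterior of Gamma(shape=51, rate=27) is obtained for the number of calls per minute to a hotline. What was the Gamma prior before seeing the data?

Gamma(shape=7, rate=15)

Gamma–Poisson conjugacy: posterior shape = α + Σxᵢ, posterior rate = β + n.
So α = 51 − 44 = 7 and β = 27 − 12 = 15.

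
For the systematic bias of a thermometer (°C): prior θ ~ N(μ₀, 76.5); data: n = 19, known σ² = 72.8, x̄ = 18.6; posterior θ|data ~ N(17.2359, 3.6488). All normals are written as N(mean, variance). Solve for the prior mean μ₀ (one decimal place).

μ₀ = -10.0

The posterior mean is a precision-weighted average: μ_n = (τ₀μ₀ + τ_data·x̄)/(τ₀+τ_data), with τ₀=1/σ₀² and τ_data=n/σ².
Here τ₀ = 1/76.5 = 0.013072 and τ_data = 19/72.8 = 0.260989, so τ_n = 0.274061.
Rearranging for μ₀: μ₀ = (μ_n·τ_n − τ_data·x̄)/τ₀ = (17.2359·0.274061 − 0.260989·18.6) / 0.013072 = -0.130707/0.013072 ≈ -10.0.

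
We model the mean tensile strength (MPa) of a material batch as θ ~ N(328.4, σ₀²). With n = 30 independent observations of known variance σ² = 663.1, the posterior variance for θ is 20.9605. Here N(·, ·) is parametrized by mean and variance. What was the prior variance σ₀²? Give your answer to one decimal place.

For the Normal–Normal model with known σ², precisions add: τ_n = τ₀ + n/σ².
So 1/σ₀² = 1/20.9605 − 30/663.1 = 0.047709 − 0.045242 = 0.002467.
Hence σ₀² = 1/0.002467 ≈ 405.4.

σ₀² = 405.4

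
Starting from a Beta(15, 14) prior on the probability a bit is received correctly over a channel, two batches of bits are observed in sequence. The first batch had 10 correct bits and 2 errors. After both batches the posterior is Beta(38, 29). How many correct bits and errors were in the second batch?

Because Beta–binomial updating is additive in the counts, the combined data contributed (α_post−α_prior, β_post−β_prior) successes and failures.
Total across both batches: 38−15=23 correct bits, 29−14=15 errors.
Subtract the first batch: 23−10=13 correct bits and 15−2=13 errors.

13 correct bits and 13 errors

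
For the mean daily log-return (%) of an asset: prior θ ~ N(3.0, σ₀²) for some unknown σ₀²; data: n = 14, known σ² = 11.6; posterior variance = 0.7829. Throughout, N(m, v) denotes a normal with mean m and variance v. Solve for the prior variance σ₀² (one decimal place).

σ₀² = 14.2

Posterior precision equals prior precision plus data precision: 1/σ_n² = 1/σ₀² + n/σ².
So 1/σ₀² = 1/0.7829 − 14/11.6 = 1.277302 − 1.206897 = 0.070405.
Hence σ₀² = 1/0.070405 ≈ 14.2.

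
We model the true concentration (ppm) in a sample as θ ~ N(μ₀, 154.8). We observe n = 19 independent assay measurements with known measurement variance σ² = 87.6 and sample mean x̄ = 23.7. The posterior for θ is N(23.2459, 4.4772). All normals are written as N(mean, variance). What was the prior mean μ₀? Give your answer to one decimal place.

The posterior mean is a precision-weighted average: μ_n = (τ₀μ₀ + τ_data·x̄)/(τ₀+τ_data), with τ₀=1/σ₀² and τ_data=n/σ².
Here τ₀ = 1/154.8 = 0.006460 and τ_data = 19/87.6 = 0.216895, so τ_n = 0.223355.
Rearranging for μ₀: μ₀ = (μ_n·τ_n − τ_data·x̄)/τ₀ = (23.2459·0.223355 − 0.216895·23.7) / 0.006460 = 0.051676/0.006460 ≈ 8.0.

μ₀ = 8.0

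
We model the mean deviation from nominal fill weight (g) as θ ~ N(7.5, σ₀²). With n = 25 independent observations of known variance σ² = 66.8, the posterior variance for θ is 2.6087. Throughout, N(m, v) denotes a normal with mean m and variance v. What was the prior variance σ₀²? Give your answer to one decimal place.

σ₀² = 110.1

For the Normal–Normal model with known σ², precisions add: τ_n = τ₀ + n/σ².
So 1/σ₀² = 1/2.6087 − 25/66.8 = 0.383333 − 0.374251 = 0.009082.
Hence σ₀² = 1/0.009082 ≈ 110.1.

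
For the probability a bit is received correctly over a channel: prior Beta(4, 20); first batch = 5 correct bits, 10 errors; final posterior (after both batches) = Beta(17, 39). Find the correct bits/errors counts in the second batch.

Sequential conjugate updates are equivalent to a single update on the pooled data, so total successes = posterior α − prior α and total failures = posterior β − prior β.
Total across both batches: 17−4=13 correct bits, 39−20=19 errors.
Subtract the first batch: 13−5=8 correct bits and 19−10=9 errors.

8 correct bits and 9 errors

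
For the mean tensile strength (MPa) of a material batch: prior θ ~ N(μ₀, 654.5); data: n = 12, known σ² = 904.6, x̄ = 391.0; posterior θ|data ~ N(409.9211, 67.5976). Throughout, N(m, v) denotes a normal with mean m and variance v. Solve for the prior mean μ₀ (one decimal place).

μ₀ = 574.2

The posterior mean is a precision-weighted average: μ_n = (τ₀μ₀ + τ_data·x̄)/(τ₀+τ_data), with τ₀=1/σ₀² and τ_data=n/σ².
Here τ₀ = 1/654.5 = 0.001528 and τ_data = 12/904.6 = 0.013266, so τ_n = 0.014794.
Rearranging for μ₀: μ₀ = (μ_n·τ_n − τ_data·x̄)/τ₀ = (409.9211·0.014794 − 0.013266·391.0) / 0.001528 = 0.877367/0.001528 ≈ 574.2.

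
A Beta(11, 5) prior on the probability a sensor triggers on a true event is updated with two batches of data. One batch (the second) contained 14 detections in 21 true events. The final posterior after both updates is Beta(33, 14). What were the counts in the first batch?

Because Beta–binomial updating is additive in the counts, the combined data contributed (α_post−α_prior, β_post−β_prior) successes and failures.
Total across both batches: 33−11=22 detections, 14−5=9 misses.
Subtract the second batch: 22−14=8 detections and 9−7=2 misses.

8 detections and 2 misses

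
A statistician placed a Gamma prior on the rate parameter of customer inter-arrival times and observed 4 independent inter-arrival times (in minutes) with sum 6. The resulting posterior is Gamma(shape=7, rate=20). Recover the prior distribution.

Gamma(shape=3, rate=14)

For an exponential likelihood with a Gamma(α, β) prior on the rate, n observations with total T give posterior Gamma(α+n, β+T).
So α = 7 − 4 = 3 and β = 20 − 6 = 14.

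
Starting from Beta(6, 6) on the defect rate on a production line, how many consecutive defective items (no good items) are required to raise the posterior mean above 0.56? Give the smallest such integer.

After k defective items and 0 good items the posterior is Beta(6+k, 6), with mean (6+k)/(6+6+k).
Set (6+k)/(12+k) > 0.56 and solve: k > (0.56·12 − 6)/(1 − 0.56) = 1.636.
The smallest integer exceeding 1.636 is 2.

k = 2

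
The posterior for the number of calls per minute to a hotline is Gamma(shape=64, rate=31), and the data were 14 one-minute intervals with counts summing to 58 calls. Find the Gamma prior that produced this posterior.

Gamma(shape=6, rate=17)

A Gamma(α, β) prior (rate parametrization) on a Poisson rate with n observations summing to S gives posterior Gamma(α+S, β+n).
So α = 64 − 58 = 6 and β = 31 − 14 = 17.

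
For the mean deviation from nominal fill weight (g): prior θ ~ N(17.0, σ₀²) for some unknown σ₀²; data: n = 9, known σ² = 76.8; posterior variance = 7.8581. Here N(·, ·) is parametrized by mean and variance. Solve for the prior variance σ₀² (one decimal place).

σ₀² = 99.3

For the Normal–Normal model with known σ², precisions add: τ_n = τ₀ + n/σ².
So 1/σ₀² = 1/7.8581 − 9/76.8 = 0.127257 − 0.117188 = 0.010069.
Hence σ₀² = 1/0.010069 ≈ 99.3.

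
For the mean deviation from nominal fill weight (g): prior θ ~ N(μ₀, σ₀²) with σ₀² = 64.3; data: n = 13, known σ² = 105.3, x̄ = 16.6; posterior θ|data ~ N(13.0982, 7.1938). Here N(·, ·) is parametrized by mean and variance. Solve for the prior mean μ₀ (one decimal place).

μ₀ = -14.7

The posterior mean is a precision-weighted average: μ_n = (τ₀μ₀ + τ_data·x̄)/(τ₀+τ_data), with τ₀=1/σ₀² and τ_data=n/σ².
Here τ₀ = 1/64.3 = 0.015552 and τ_data = 13/105.3 = 0.123457, so τ_n = 0.139009.
Rearranging for μ₀: μ₀ = (μ_n·τ_n − τ_data·x̄)/τ₀ = (13.0982·0.139009 − 0.123457·16.6) / 0.015552 = -0.228619/0.015552 ≈ -14.7.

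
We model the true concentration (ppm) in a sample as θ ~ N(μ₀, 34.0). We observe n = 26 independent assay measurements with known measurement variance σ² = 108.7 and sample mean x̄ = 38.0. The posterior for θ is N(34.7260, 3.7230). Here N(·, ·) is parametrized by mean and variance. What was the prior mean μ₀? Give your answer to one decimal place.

With known observation variance, the Normal–Normal posterior has precision τ_n = τ₀ + n/σ² and mean μ_n = (τ₀μ₀ + (n/σ²)x̄)/τ_n.
Here τ₀ = 1/34.0 = 0.029412 and τ_data = 26/108.7 = 0.239190, so τ_n = 0.268602.
Rearranging for μ₀: μ₀ = (μ_n·τ_n − τ_data·x̄)/τ₀ = (34.7260·0.268602 − 0.239190·38.0) / 0.029412 = 0.238253/0.029412 ≈ 8.1.

μ₀ = 8.1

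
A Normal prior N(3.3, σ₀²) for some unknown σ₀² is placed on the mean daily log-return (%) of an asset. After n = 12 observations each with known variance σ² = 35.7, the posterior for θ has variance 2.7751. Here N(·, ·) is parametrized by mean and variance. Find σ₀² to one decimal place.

σ₀² = 41.3

Posterior precision equals prior precision plus data precision: 1/σ_n² = 1/σ₀² + n/σ².
So 1/σ₀² = 1/2.7751 − 12/35.7 = 0.360347 − 0.336134 = 0.024213.
Hence σ₀² = 1/0.024213 ≈ 41.3.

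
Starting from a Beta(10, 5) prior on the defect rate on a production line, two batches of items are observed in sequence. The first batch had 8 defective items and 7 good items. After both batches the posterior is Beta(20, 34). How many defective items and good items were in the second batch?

2 defective items and 22 good items

Because Beta–binomial updating is additive in the counts, the combined data contributed (α_post−α_prior, β_post−β_prior) successes and failures.
Total across both batches: 20−10=10 defective items, 34−5=29 good items.
Subtract the first batch: 10−8=2 defective items and 29−7=22 good items.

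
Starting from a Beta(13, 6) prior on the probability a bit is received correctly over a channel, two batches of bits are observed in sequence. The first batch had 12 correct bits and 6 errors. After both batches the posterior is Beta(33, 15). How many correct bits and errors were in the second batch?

Because Beta–binomial updating is additive in the counts, the combined data contributed (α_post−α_prior, β_post−β_prior) successes and failures.
Total across both batches: 33−13=20 correct bits, 15−6=9 errors.
Subtract the first batch: 20−12=8 correct bits and 9−6=3 errors.

8 correct bits and 3 errors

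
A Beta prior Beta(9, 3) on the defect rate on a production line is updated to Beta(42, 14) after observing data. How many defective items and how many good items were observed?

33 defective items and 11 good items

Beta is conjugate to the binomial likelihood: posterior = Beta(a+s, b+f).
Match parameters: s=42−9=33, f=14−3=11.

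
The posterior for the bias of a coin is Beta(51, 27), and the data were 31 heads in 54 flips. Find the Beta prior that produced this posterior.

A Beta(α, β) prior with s successes and f failures in binomial data gives a Beta(α+s, β+f) posterior.
Subtract the data counts: 51−31=20, 27−23=4.

Beta(20, 4)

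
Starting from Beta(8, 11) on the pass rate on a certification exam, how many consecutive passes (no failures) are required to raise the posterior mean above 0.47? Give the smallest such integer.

k = 2

After k passes and 0 failures the posterior is Beta(8+k, 11), with mean (8+k)/(8+11+k).
Set (8+k)/(19+k) > 0.47 and solve: k > (0.47·19 − 8)/(1 − 0.47) = 1.755.
The smallest integer exceeding 1.755 is 2.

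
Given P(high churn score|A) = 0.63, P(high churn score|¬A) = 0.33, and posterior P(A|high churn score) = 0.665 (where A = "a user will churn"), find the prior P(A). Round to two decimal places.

In odds form, posterior odds = prior odds × likelihood ratio, so prior odds = posterior odds ÷ LR.
Posterior odds = 0.665/(1−0.665) = 1.9851. LR = 0.63/0.33 = 1.9091.
Prior odds = 1.9851/1.9091 = 1.0398, so P(A) = 1.0398/(1+1.0398) ≈ 0.51.

P(A) = 0.51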